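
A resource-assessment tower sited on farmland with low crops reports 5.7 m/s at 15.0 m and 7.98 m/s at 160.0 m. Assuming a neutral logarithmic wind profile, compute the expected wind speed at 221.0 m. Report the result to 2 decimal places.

8.29 m/s

Log law: V ∝ ln(z/z₀). From the pair, with r = V₁/V₂ = 0.71429,
ln z₀ = (ln z₁ − r·ln z₂)/(1 − r) = (2.7081 − 0.71429×5.0752)/0.28571 = -3.2098 → z₀ = 0.04037 m
V₃ = V₁ · ln(z₃/z₀)/ln(z₁/z₀) = 5.7 × 8.6079/5.9178 = 8.2911 m/s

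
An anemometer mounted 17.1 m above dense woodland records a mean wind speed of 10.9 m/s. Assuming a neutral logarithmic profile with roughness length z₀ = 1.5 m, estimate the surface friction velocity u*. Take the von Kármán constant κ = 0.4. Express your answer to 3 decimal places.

u* ≈ 1.792 m/s

Log law: V(z) = (u*/κ) · ln(z/z₀) ⇒ u* = κ · V / ln(z/z₀)
u* = 0.4 × 10.9 / ln(17.1/1.5) = 0.4 × 10.9 / 2.4336
   = 4.3600 / 2.4336 = 1.7916 m/s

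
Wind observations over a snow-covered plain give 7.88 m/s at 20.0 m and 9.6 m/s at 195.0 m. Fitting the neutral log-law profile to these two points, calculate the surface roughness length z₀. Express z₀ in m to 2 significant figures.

z₀ ≈ 0.00059 m

Log law: V(z) ∝ ln(z/z₀). With r = V₁/V₂ = 7.88/9.6 = 0.82083,
r · ln(z₂/z₀) = ln(z₁/z₀) ⇒ ln z₀ = (ln z₁ − r·ln z₂)/(1 − r)
ln z₀ = (2.99573 − 0.82083×5.27300) / 0.17917 = -7.4373
z₀ = exp(-7.4373) = 0.0005889 m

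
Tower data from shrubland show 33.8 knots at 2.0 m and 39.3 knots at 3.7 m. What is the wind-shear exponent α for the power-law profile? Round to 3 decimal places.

α ≈ 0.245

Power law: V₂/V₁ = (z₂/z₁)^α ⇒ α = ln(V₂/V₁) / ln(z₂/z₁)
α = ln(39.3/33.8) / ln(3.7/2.0) = ln(1.1627) / ln(1.8500)
  = 0.15076 / 0.61519 = 0.24507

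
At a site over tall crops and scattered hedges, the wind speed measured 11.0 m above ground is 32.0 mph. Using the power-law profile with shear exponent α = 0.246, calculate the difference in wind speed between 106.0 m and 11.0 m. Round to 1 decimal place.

23.9 mph

Power law: V₂ = V₁ · (z₂/z₁)^α = 32.0 × (9.6364)^0.246 = 55.8718 mph
ΔV = 55.8718 − 32.0 = 23.8718 mph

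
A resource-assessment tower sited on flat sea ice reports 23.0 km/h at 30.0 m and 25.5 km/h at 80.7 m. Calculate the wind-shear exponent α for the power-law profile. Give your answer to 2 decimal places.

α ≈ 0.10

Power law: V₂/V₁ = (z₂/z₁)^α ⇒ α = ln(V₂/V₁) / ln(z₂/z₁)
α = ln(25.5/23.0) / ln(80.7/30.0) = ln(1.1087) / ln(2.6900)
  = 0.10318 / 0.98954 = 0.10427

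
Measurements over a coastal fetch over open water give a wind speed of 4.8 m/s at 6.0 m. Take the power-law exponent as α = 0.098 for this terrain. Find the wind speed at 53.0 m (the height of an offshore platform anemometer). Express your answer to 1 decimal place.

Power-law profile: V₂ = V₁ · (z₂/z₁)^α
V₂ = 4.8 × (53.0/6.0)^0.098 = 4.8 × (8.8333)^0.098
    = 4.8 × 1.2380 = 5.9424 m/s

5.9 m/s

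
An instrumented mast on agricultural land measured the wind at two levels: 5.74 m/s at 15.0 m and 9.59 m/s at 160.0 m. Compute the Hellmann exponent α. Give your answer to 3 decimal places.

Power law: V₂/V₁ = (z₂/z₁)^α ⇒ α = ln(V₂/V₁) / ln(z₂/z₁)
α = ln(9.59/5.74) / ln(160.0/15.0) = ln(1.6707) / ln(10.6667)
  = 0.51326 / 2.36712 = 0.21683

α ≈ 0.217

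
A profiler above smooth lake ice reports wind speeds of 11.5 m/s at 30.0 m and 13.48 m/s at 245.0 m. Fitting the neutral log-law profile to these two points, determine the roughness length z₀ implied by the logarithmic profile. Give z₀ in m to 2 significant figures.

Log law: V(z) ∝ ln(z/z₀). With r = V₁/V₂ = 11.5/13.48 = 0.85312,
r · ln(z₂/z₀) = ln(z₁/z₀) ⇒ ln z₀ = (ln z₁ − r·ln z₂)/(1 − r)
ln z₀ = (3.40120 − 0.85312×5.50126) / 0.14688 = -8.7961
z₀ = exp(-8.7961) = 0.0001513 m

z₀ ≈ 0.00015 m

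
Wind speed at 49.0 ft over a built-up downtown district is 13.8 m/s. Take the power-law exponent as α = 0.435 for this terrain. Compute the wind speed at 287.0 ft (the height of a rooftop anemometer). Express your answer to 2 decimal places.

29.77 m/s

Power-law profile: V₂ = V₁ · (z₂/z₁)^α
V₂ = 13.8 × (287.0/49.0)^0.435 = 13.8 × (5.8571)^0.435
    = 13.8 × 2.1575 = 29.7730 m/s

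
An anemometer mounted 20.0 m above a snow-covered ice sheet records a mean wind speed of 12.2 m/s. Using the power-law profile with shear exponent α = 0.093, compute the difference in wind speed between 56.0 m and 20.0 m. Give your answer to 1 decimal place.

1.2 m/s

Power law: V₂ = V₁ · (z₂/z₁)^α = 12.2 × (2.8000)^0.093 = 13.4260 m/s
ΔV = 13.4260 − 12.2 = 1.2260 m/s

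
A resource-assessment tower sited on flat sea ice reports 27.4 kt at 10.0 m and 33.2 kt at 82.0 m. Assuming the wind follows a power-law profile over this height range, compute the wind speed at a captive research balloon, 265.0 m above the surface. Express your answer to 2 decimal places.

First find α: α = ln(V₂/V₁)/ln(z₂/z₁) = ln(33.2/27.4)/ln(82.0/10.0) = 0.19201/2.10413 = 0.0913
Extrapolate from 82.0 m to 265.0 m: V₃ = 33.2 × (265.0/82.0)^0.0913 = 33.2 × 1.1130 = 36.9509 kt

36.95 kt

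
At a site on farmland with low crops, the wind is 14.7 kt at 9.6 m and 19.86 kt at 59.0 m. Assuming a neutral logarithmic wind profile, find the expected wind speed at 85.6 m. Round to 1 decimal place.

20.9 kt

Log law: V ∝ ln(z/z₀). From the pair, with r = V₁/V₂ = 0.74018,
ln z₀ = (ln z₁ − r·ln z₂)/(1 − r) = (2.2618 − 0.74018×4.0775)/0.25982 = -2.9111 → z₀ = 0.05442 m
V₃ = V₁ · ln(z₃/z₀)/ln(z₁/z₀) = 14.7 × 7.3608/5.1728 = 20.9176 kt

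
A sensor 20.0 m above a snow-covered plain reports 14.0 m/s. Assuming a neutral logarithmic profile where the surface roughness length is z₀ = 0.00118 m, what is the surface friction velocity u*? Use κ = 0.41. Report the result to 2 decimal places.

Log law: V(z) = (u*/κ) · ln(z/z₀) ⇒ u* = κ · V / ln(z/z₀)
u* = 0.41 × 14.0 / ln(20.0/0.00118) = 0.41 × 14.0 / 9.7380
   = 5.7400 / 9.7380 = 0.5894 m/s

u* ≈ 0.59 m/s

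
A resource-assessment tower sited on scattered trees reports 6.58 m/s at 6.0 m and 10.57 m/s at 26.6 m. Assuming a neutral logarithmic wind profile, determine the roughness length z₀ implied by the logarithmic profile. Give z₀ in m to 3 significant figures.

Log law: V(z) ∝ ln(z/z₀). With r = V₁/V₂ = 6.58/10.57 = 0.62252,
r · ln(z₂/z₀) = ln(z₁/z₀) ⇒ ln z₀ = (ln z₁ − r·ln z₂)/(1 − r)
ln z₀ = (1.79176 − 0.62252×3.28091) / 0.37748 = -0.6640
z₀ = exp(-0.6640) = 0.5148 m

z₀ ≈ 0.515 m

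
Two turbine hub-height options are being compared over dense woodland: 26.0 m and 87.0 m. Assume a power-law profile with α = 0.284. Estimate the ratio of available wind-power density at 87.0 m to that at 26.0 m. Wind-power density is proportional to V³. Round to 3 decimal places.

2.798

Speed ratio: V_B/V_A = (z_B/z_A)^α = (87.0/26.0)^0.284 = (3.3462)^0.284 = 1.40919
Power-density ratio: P_B/P_A = (V_B/V_A)³ = (1.40919)³ = 2.79842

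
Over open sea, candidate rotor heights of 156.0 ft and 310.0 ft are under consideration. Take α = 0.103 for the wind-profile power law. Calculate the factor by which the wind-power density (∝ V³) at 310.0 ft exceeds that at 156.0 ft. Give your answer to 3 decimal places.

1.236

Speed ratio: V_B/V_A = (z_B/z_A)^α = (310.0/156.0)^0.103 = (1.9872)^0.103 = 1.07329
Power-density ratio: P_B/P_A = (V_B/V_A)³ = (1.07329)³ = 1.23639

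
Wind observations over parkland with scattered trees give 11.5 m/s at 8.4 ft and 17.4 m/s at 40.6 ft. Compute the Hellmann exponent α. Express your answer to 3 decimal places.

α ≈ 0.263

Power law: V₂/V₁ = (z₂/z₁)^α ⇒ α = ln(V₂/V₁) / ln(z₂/z₁)
α = ln(17.4/11.5) / ln(40.6/8.4) = ln(1.5130) / ln(4.8333)
  = 0.41412 / 1.57554 = 0.26285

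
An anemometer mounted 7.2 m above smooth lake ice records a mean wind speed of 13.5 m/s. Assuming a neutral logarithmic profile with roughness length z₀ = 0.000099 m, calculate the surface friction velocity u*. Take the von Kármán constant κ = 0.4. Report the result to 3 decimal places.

u* ≈ 0.482 m/s

Log law: V(z) = (u*/κ) · ln(z/z₀) ⇒ u* = κ · V / ln(z/z₀)
u* = 0.4 × 13.5 / ln(7.2/0.000099) = 0.4 × 13.5 / 11.1945
   = 5.4000 / 11.1945 = 0.4824 m/s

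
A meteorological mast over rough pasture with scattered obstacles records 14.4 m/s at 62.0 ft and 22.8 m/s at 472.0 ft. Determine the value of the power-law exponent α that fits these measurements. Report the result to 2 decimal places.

α ≈ 0.23

Power law: V₂/V₁ = (z₂/z₁)^α ⇒ α = ln(V₂/V₁) / ln(z₂/z₁)
α = ln(22.8/14.4) / ln(472.0/62.0) = ln(1.5833) / ln(7.6129)
  = 0.45953 / 2.02984 = 0.22639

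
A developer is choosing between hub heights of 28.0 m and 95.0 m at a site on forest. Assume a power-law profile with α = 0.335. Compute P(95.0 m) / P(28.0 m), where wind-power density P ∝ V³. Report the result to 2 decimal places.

Speed ratio: V_B/V_A = (z_B/z_A)^α = (95.0/28.0)^0.335 = (3.3929)^0.335 = 1.50570
Power-density ratio: P_B/P_A = (V_B/V_A)³ = (1.50570)³ = 3.41365

3.41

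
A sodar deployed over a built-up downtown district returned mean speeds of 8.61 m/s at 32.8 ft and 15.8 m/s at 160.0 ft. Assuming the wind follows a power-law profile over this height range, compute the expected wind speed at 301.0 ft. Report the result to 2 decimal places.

First find α: α = ln(V₂/V₁)/ln(z₂/z₁) = ln(15.8/8.61)/ln(160.0/32.8) = 0.60709/1.58475 = 0.3831
Extrapolate from 160.0 ft to 301.0 ft: V₃ = 15.8 × (301.0/160.0)^0.3831 = 15.8 × 1.2739 = 20.1276 m/s

20.13 m/s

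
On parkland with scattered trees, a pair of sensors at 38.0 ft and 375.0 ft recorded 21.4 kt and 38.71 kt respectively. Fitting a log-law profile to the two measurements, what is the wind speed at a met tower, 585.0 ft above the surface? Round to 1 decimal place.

42.1 kt

Log law: V ∝ ln(z/z₀). From the pair, with r = V₁/V₂ = 0.55283,
ln z₀ = (ln z₁ − r·ln z₂)/(1 − r) = (3.6376 − 0.55283×5.9269)/0.44717 = 0.8073 → z₀ = 2.242 ft
V₃ = V₁ · ln(z₃/z₀)/ln(z₁/z₀) = 21.4 × 5.5643/2.8303 = 42.0723 kt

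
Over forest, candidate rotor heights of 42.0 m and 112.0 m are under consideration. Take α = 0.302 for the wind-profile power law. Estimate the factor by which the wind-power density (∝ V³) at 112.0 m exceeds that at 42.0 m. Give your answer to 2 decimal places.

2.43

Speed ratio: V_B/V_A = (z_B/z_A)^α = (112.0/42.0)^0.302 = (2.6667)^0.302 = 1.34475
Power-density ratio: P_B/P_A = (V_B/V_A)³ = (1.34475)³ = 2.43180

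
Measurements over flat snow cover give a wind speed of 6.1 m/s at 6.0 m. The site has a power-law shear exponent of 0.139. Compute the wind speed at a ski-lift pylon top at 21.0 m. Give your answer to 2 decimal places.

7.26 m/s

Power-law profile: V₂ = V₁ · (z₂/z₁)^α
V₂ = 6.1 × (21.0/6.0)^0.139 = 6.1 × (3.5000)^0.139
    = 6.1 × 1.1902 = 7.2603 m/s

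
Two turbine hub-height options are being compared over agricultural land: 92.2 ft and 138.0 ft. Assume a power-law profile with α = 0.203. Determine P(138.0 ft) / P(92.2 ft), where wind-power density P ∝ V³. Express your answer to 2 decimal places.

1.28

Speed ratio: V_B/V_A = (z_B/z_A)^α = (138.0/92.2)^0.203 = (1.4967)^0.203 = 1.08531
Power-density ratio: P_B/P_A = (V_B/V_A)³ = (1.08531)³ = 1.27840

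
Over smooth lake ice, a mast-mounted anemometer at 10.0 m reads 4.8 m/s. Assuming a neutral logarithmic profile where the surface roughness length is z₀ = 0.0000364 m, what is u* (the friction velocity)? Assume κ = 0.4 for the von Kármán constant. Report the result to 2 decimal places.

Log law: V(z) = (u*/κ) · ln(z/z₀) ⇒ u* = κ · V / ln(z/z₀)
u* = 0.4 × 4.8 / ln(10.0/0.0000364) = 0.4 × 4.8 / 12.5235
   = 1.9200 / 12.5235 = 0.1533 m/s

u* ≈ 0.15 m/s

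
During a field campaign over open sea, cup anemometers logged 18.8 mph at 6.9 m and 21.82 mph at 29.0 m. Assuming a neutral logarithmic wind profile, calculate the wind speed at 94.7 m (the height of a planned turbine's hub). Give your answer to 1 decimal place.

Log law: V ∝ ln(z/z₀). From the pair, with r = V₁/V₂ = 0.86159,
ln z₀ = (ln z₁ − r·ln z₂)/(1 − r) = (1.9315 − 0.86159×3.3673)/0.13841 = -7.0064 → z₀ = 0.0009061 m
V₃ = V₁ · ln(z₃/z₀)/ln(z₁/z₀) = 18.8 × 11.5571/8.9379 = 24.3092 mph

24.3 mph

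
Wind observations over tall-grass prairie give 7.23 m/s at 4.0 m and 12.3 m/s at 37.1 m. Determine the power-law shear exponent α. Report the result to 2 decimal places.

α ≈ 0.24

Power law: V₂/V₁ = (z₂/z₁)^α ⇒ α = ln(V₂/V₁) / ln(z₂/z₁)
α = ln(12.3/7.23) / ln(37.1/4.0) = ln(1.7012) / ln(9.2750)
  = 0.53136 / 2.22732 = 0.23856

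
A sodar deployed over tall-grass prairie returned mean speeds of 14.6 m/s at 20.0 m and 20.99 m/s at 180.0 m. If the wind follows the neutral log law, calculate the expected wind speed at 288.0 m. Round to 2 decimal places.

Log law: V ∝ ln(z/z₀). From the pair, with r = V₁/V₂ = 0.69557,
ln z₀ = (ln z₁ − r·ln z₂)/(1 − r) = (2.9957 − 0.69557×5.1930)/0.30443 = -2.0245 → z₀ = 0.1321 m
V₃ = V₁ · ln(z₃/z₀)/ln(z₁/z₀) = 14.6 × 7.6875/5.0203 = 22.3569 m/s

22.36 m/s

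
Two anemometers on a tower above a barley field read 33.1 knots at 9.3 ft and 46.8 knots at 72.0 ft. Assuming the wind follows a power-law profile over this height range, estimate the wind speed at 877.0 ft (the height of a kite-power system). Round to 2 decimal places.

First find α: α = ln(V₂/V₁)/ln(z₂/z₁) = ln(46.8/33.1)/ln(72.0/9.3) = 0.34635/2.04665 = 0.1692
Extrapolate from 72.0 ft to 877.0 ft: V₃ = 46.8 × (877.0/72.0)^0.1692 = 46.8 × 1.5266 = 71.4448 knots

71.44 knots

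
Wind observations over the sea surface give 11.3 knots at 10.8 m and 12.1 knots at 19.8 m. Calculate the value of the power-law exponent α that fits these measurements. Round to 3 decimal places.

Power law: V₂/V₁ = (z₂/z₁)^α ⇒ α = ln(V₂/V₁) / ln(z₂/z₁)
α = ln(12.1/11.3) / ln(19.8/10.8) = ln(1.0708) / ln(1.8333)
  = 0.06840 / 0.60614 = 0.11285

α ≈ 0.113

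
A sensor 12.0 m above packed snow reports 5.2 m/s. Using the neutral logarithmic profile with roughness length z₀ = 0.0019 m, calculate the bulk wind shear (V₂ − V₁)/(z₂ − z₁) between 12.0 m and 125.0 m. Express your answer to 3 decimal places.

0.012 m/s/m

Log law: V₂ = V₁ · ln(z₂/z₀)/ln(z₁/z₀) = 5.2 × 11.0942/8.7508 = 6.5925 m/s
ΔV/Δz = (6.5925 − 5.2)/(125.0 − 12.0) = 1.3925/113.0000 = 0.01232 m/s/m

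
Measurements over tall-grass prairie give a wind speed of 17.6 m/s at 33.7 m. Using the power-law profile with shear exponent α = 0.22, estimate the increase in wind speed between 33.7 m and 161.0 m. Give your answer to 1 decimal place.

7.2 m/s

Power law: V₂ = V₁ · (z₂/z₁)^α = 17.6 × (4.7774)^0.22 = 24.8277 m/s
ΔV = 24.8277 − 17.6 = 7.2277 m/s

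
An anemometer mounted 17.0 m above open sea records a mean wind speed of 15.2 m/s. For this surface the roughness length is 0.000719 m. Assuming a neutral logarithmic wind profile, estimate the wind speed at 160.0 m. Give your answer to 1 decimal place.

Log law: V(z) ∝ ln(z/z₀), so V₂/V₁ = ln(z₂/z₀) / ln(z₁/z₀).
ln(160.0/0.000719) = 12.3128, ln(17.0/0.000719) = 10.0709
V₂ = 15.2 × 12.3128/10.0709 = 15.2 × 1.2226 = 18.5838 m/s

18.6 m/s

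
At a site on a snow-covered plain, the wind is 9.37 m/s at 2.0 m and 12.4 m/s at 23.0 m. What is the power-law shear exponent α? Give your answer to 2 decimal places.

α ≈ 0.11

Power law: V₂/V₁ = (z₂/z₁)^α ⇒ α = ln(V₂/V₁) / ln(z₂/z₁)
α = ln(12.4/9.37) / ln(23.0/2.0) = ln(1.3234) / ln(11.5000)
  = 0.28018 / 2.44235 = 0.11472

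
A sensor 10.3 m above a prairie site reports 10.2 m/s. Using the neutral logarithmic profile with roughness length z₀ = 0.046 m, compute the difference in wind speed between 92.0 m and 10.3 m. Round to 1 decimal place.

4.1 m/s

Log law: V₂ = V₁ · ln(z₂/z₀)/ln(z₁/z₀) = 10.2 × 7.6009/5.4113 = 14.3274 m/s
ΔV = 14.3274 − 10.2 = 4.1274 m/s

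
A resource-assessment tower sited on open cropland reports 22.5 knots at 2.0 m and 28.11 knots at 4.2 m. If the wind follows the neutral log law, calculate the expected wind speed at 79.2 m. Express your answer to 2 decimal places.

50.32 knots

Log law: V ∝ ln(z/z₀). From the pair, with r = V₁/V₂ = 0.80043,
ln z₀ = (ln z₁ − r·ln z₂)/(1 − r) = (0.6931 − 0.80043×1.4351)/0.19957 = -2.2825 → z₀ = 0.1020 m
V₃ = V₁ · ln(z₃/z₀)/ln(z₁/z₀) = 22.5 × 6.6545/2.9757 = 50.3167 knots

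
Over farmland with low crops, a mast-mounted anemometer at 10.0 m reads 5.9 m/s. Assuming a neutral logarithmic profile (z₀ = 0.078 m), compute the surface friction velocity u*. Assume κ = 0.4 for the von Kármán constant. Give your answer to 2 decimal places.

Log law: V(z) = (u*/κ) · ln(z/z₀) ⇒ u* = κ · V / ln(z/z₀)
u* = 0.4 × 5.9 / ln(10.0/0.078) = 0.4 × 5.9 / 4.8536
   = 2.3600 / 4.8536 = 0.4862 m/s

u* ≈ 0.49 m/s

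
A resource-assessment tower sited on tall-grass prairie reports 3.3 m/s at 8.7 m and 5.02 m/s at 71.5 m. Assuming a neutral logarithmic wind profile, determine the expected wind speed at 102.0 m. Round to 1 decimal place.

5.3 m/s

Log law: V ∝ ln(z/z₀). From the pair, with r = V₁/V₂ = 0.65737,
ln z₀ = (ln z₁ − r·ln z₂)/(1 − r) = (2.1633 − 0.65737×4.2697)/0.34263 = -1.8780 → z₀ = 0.1529 m
V₃ = V₁ · ln(z₃/z₀)/ln(z₁/z₀) = 3.3 × 6.5029/4.0413 = 5.3101 m/s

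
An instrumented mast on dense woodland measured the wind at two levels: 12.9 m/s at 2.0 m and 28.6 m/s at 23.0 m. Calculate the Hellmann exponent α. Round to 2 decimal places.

Power law: V₂/V₁ = (z₂/z₁)^α ⇒ α = ln(V₂/V₁) / ln(z₂/z₁)
α = ln(28.6/12.9) / ln(23.0/2.0) = ln(2.2171) / ln(11.5000)
  = 0.79618 / 2.44235 = 0.32599

α ≈ 0.33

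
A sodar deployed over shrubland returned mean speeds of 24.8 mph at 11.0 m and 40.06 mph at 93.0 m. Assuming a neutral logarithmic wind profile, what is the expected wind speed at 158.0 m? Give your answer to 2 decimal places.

Log law: V ∝ ln(z/z₀). From the pair, with r = V₁/V₂ = 0.61907,
ln z₀ = (ln z₁ − r·ln z₂)/(1 − r) = (2.3979 − 0.61907×4.5326)/0.38093 = -1.0713 → z₀ = 0.3425 m
V₃ = V₁ · ln(z₃/z₀)/ln(z₁/z₀) = 24.8 × 6.1339/3.4692 = 43.8487 mph

43.85 mph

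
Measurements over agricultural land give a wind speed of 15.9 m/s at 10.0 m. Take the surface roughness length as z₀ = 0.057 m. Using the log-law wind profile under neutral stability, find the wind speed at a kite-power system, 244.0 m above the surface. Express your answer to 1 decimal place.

25.7 m/s

Log law: V(z) ∝ ln(z/z₀), so V₂/V₁ = ln(z₂/z₀) / ln(z₁/z₀).
ln(244.0/0.057) = 8.3619, ln(10.0/0.057) = 5.1673
V₂ = 15.9 × 8.3619/5.1673 = 15.9 × 1.6182 = 25.7299 m/s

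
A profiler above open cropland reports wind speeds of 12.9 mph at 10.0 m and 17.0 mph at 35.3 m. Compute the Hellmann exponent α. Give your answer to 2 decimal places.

Power law: V₂/V₁ = (z₂/z₁)^α ⇒ α = ln(V₂/V₁) / ln(z₂/z₁)
α = ln(17.0/12.9) / ln(35.3/10.0) = ln(1.3178) / ln(3.5300)
  = 0.27599 / 1.26130 = 0.21881

α ≈ 0.22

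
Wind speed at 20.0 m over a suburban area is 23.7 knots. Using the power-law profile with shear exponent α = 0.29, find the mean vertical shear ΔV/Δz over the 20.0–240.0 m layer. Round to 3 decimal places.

Power law: V₂ = V₁ · (z₂/z₁)^α = 23.7 × (12.0000)^0.29 = 48.7204 knots
ΔV/Δz = (48.7204 − 23.7)/(240.0 − 20.0) = 25.0204/220.0000 = 0.11373 knots/m

0.114 knots/m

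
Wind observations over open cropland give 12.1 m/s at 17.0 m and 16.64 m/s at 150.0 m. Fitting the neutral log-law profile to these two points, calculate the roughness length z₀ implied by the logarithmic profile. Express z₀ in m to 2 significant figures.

z₀ ≈ 0.051 m

Log law: V(z) ∝ ln(z/z₀). With r = V₁/V₂ = 12.1/16.64 = 0.72716,
r · ln(z₂/z₀) = ln(z₁/z₀) ⇒ ln z₀ = (ln z₁ − r·ln z₂)/(1 − r)
ln z₀ = (2.83321 − 0.72716×5.01064) / 0.27284 = -2.9700
z₀ = exp(-2.9700) = 0.05130 m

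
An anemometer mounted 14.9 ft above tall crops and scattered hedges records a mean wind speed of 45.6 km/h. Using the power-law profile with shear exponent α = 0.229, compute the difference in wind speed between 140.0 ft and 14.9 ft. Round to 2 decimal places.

Power law: V₂ = V₁ · (z₂/z₁)^α = 45.6 × (9.3960)^0.229 = 76.1673 km/h
ΔV = 76.1673 − 45.6 = 30.5673 km/h

30.57 km/h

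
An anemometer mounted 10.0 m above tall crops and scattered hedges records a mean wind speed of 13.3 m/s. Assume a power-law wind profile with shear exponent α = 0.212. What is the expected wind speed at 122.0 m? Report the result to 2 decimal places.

22.60 m/s

Power-law profile: V₂ = V₁ · (z₂/z₁)^α
V₂ = 13.3 × (122.0/10.0)^0.212 = 13.3 × (12.2000)^0.212
    = 13.3 × 1.6994 = 22.6027 m/s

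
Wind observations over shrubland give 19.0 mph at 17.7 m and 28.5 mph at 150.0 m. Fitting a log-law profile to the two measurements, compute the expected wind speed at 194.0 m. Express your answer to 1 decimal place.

29.6 mph

Log law: V ∝ ln(z/z₀). From the pair, with r = V₁/V₂ = 0.66667,
ln z₀ = (ln z₁ − r·ln z₂)/(1 − r) = (2.8736 − 0.66667×5.0106)/0.33333 = -1.4006 → z₀ = 0.2465 m
V₃ = V₁ · ln(z₃/z₀)/ln(z₁/z₀) = 19.0 × 6.6684/4.2741 = 29.6434 mph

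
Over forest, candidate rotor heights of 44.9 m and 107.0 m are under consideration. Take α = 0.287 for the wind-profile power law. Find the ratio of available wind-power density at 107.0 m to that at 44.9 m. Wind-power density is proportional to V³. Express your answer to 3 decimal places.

2.112

Speed ratio: V_B/V_A = (z_B/z_A)^α = (107.0/44.9)^0.287 = (2.3831)^0.287 = 1.28303
Power-density ratio: P_B/P_A = (V_B/V_A)³ = (1.28303)³ = 2.11210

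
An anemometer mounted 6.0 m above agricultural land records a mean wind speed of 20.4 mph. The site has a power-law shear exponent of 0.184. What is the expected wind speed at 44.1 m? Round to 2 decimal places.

29.45 mph

Power-law profile: V₂ = V₁ · (z₂/z₁)^α
V₂ = 20.4 × (44.1/6.0)^0.184 = 20.4 × (7.3500)^0.184
    = 20.4 × 1.4434 = 29.4460 mph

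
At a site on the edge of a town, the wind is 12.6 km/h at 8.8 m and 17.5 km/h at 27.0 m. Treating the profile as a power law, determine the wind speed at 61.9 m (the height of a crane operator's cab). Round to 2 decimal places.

First find α: α = ln(V₂/V₁)/ln(z₂/z₁) = ln(17.5/12.6)/ln(27.0/8.8) = 0.32850/1.12109 = 0.2930
Extrapolate from 27.0 m to 61.9 m: V₃ = 17.5 × (61.9/27.0)^0.2930 = 17.5 × 1.2752 = 22.3163 km/h

22.32 km/h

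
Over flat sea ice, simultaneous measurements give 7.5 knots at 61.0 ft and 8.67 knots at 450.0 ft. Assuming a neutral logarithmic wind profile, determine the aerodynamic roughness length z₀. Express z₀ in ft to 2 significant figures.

Log law: V(z) ∝ ln(z/z₀). With r = V₁/V₂ = 7.5/8.67 = 0.86505,
r · ln(z₂/z₀) = ln(z₁/z₀) ⇒ ln z₀ = (ln z₁ − r·ln z₂)/(1 − r)
ln z₀ = (4.11087 − 0.86505×6.10925) / 0.13495 = -8.6992
z₀ = exp(-8.6992) = 0.0001667 ft

z₀ ≈ 0.00017 ft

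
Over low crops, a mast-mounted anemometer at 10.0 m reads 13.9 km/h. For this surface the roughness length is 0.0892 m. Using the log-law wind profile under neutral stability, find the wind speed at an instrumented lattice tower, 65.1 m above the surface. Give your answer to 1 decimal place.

19.4 km/h

Log law: V(z) ∝ ln(z/z₀), so V₂/V₁ = ln(z₂/z₀) / ln(z₁/z₀).
ln(65.1/0.0892) = 6.5928, ln(10.0/0.0892) = 4.7195
V₂ = 13.9 × 6.5928/4.7195 = 13.9 × 1.3969 = 19.4175 km/h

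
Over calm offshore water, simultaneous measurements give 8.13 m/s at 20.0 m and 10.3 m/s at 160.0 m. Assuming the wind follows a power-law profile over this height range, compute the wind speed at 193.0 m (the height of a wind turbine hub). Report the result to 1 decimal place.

First find α: α = ln(V₂/V₁)/ln(z₂/z₁) = ln(10.3/8.13)/ln(160.0/20.0) = 0.23658/2.07944 = 0.1138
Extrapolate from 160.0 m to 193.0 m: V₃ = 10.3 × (193.0/160.0)^0.1138 = 10.3 × 1.0216 = 10.5221 m/s

10.5 m/s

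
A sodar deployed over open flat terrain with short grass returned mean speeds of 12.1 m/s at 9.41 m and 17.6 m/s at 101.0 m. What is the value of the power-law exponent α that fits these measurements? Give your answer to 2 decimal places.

Power law: V₂/V₁ = (z₂/z₁)^α ⇒ α = ln(V₂/V₁) / ln(z₂/z₁)
α = ln(17.6/12.1) / ln(101.0/9.41) = ln(1.4545) / ln(10.7333)
  = 0.37469 / 2.37335 = 0.15788

α ≈ 0.16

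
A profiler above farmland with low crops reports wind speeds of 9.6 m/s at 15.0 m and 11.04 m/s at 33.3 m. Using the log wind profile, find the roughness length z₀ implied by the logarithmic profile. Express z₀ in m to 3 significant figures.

z₀ ≈ 0.0736 m

Log law: V(z) ∝ ln(z/z₀). With r = V₁/V₂ = 9.6/11.04 = 0.86957,
r · ln(z₂/z₀) = ln(z₁/z₀) ⇒ ln z₀ = (ln z₁ − r·ln z₂)/(1 − r)
ln z₀ = (2.70805 − 0.86957×3.50556) / 0.13043 = -2.6087
z₀ = exp(-2.6087) = 0.07363 m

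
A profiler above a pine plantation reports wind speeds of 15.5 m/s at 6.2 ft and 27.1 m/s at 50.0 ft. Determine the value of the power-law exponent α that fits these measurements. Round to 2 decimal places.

α ≈ 0.27

Power law: V₂/V₁ = (z₂/z₁)^α ⇒ α = ln(V₂/V₁) / ln(z₂/z₁)
α = ln(27.1/15.5) / ln(50.0/6.2) = ln(1.7484) / ln(8.0645)
  = 0.55869 / 2.08747 = 0.26764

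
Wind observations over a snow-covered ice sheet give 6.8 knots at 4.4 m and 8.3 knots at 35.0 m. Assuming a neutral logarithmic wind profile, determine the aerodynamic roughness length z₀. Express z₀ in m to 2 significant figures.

z₀ ≈ 0.00036 m

Log law: V(z) ∝ ln(z/z₀). With r = V₁/V₂ = 6.8/8.3 = 0.81928,
r · ln(z₂/z₀) = ln(z₁/z₀) ⇒ ln z₀ = (ln z₁ − r·ln z₂)/(1 − r)
ln z₀ = (1.48160 − 0.81928×3.55535) / 0.18072 = -7.9194
z₀ = exp(-7.9194) = 0.0003636 m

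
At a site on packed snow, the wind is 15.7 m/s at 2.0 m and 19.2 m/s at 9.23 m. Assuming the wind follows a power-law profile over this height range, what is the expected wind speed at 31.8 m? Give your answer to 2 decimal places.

First find α: α = ln(V₂/V₁)/ln(z₂/z₁) = ln(19.2/15.7)/ln(9.23/2.0) = 0.20125/1.52931 = 0.1316
Extrapolate from 9.23 m to 31.8 m: V₃ = 19.2 × (31.8/9.23)^0.1316 = 19.2 × 1.1768 = 22.5942 m/s

22.59 m/s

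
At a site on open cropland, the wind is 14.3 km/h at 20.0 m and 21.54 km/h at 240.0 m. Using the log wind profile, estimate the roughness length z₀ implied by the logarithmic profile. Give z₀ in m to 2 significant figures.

z₀ ≈ 0.15 m

Log law: V(z) ∝ ln(z/z₀). With r = V₁/V₂ = 14.3/21.54 = 0.66388,
r · ln(z₂/z₀) = ln(z₁/z₀) ⇒ ln z₀ = (ln z₁ − r·ln z₂)/(1 − r)
ln z₀ = (2.99573 − 0.66388×5.48064) / 0.33612 = -1.9123
z₀ = exp(-1.9123) = 0.1477 m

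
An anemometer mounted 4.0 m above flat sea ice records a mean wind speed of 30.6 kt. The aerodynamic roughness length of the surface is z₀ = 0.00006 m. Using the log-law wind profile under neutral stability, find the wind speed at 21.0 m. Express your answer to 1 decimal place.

35.2 kt

Log law: V(z) ∝ ln(z/z₀), so V₂/V₁ = ln(z₂/z₀) / ln(z₁/z₀).
ln(21.0/0.00006) = 12.7657, ln(4.0/0.00006) = 11.1075
V₂ = 30.6 × 12.7657/11.1075 = 30.6 × 1.1493 = 35.1683 kt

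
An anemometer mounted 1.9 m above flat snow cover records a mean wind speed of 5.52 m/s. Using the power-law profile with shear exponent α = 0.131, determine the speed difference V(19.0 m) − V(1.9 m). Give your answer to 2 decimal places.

Power law: V₂ = V₁ · (z₂/z₁)^α = 5.52 × (10.0000)^0.131 = 7.4634 m/s
ΔV = 7.4634 − 5.52 = 1.9434 m/s

1.94 m/s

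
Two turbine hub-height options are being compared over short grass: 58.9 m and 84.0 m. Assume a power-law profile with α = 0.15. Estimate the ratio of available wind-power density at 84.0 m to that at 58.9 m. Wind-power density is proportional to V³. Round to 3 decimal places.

Speed ratio: V_B/V_A = (z_B/z_A)^α = (84.0/58.9)^0.15 = (1.4261)^0.15 = 1.05469
Power-density ratio: P_B/P_A = (V_B/V_A)³ = (1.05469)³ = 1.17320

1.173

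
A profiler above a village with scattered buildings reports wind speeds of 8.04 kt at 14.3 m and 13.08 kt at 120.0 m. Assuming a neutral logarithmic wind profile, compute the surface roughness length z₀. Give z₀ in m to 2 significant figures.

z₀ ≈ 0.48 m

Log law: V(z) ∝ ln(z/z₀). With r = V₁/V₂ = 8.04/13.08 = 0.61468,
r · ln(z₂/z₀) = ln(z₁/z₀) ⇒ ln z₀ = (ln z₁ − r·ln z₂)/(1 − r)
ln z₀ = (2.66026 − 0.61468×4.78749) / 0.38532 = -0.7332
z₀ = exp(-0.7332) = 0.4804 m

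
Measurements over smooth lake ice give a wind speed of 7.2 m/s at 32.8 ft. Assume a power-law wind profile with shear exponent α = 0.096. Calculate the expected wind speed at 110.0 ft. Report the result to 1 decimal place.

Power-law profile: V₂ = V₁ · (z₂/z₁)^α
V₂ = 7.2 × (110.0/32.8)^0.096 = 7.2 × (3.3537)^0.096
    = 7.2 × 1.1232 = 8.0869 m/s

8.1 m/s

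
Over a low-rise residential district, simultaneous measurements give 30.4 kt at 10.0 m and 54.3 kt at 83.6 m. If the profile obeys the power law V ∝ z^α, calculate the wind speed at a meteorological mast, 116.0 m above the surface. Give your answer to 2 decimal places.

59.38 kt

First find α: α = ln(V₂/V₁)/ln(z₂/z₁) = ln(54.3/30.4)/ln(83.6/10.0) = 0.58008/2.12346 = 0.2732
Extrapolate from 83.6 m to 116.0 m: V₃ = 54.3 × (116.0/83.6)^0.2732 = 54.3 × 1.0936 = 59.3827 kt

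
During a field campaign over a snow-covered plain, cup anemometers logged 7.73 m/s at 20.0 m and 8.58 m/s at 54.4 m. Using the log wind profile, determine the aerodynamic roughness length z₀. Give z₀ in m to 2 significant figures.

Log law: V(z) ∝ ln(z/z₀). With r = V₁/V₂ = 7.73/8.58 = 0.90093,
r · ln(z₂/z₀) = ln(z₁/z₀) ⇒ ln z₀ = (ln z₁ − r·ln z₂)/(1 − r)
ln z₀ = (2.99573 − 0.90093×3.99636) / 0.09907 = -6.1041
z₀ = exp(-6.1041) = 0.002234 m

z₀ ≈ 0.0022 m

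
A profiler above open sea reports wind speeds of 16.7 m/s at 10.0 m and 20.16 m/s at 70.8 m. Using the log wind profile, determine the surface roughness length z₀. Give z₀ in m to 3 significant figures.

z₀ ≈ 0.000789 m

Log law: V(z) ∝ ln(z/z₀). With r = V₁/V₂ = 16.7/20.16 = 0.82837,
r · ln(z₂/z₀) = ln(z₁/z₀) ⇒ ln z₀ = (ln z₁ − r·ln z₂)/(1 − r)
ln z₀ = (2.30259 − 0.82837×4.25986) / 0.17163 = -7.1444
z₀ = exp(-7.1444) = 0.0007893 m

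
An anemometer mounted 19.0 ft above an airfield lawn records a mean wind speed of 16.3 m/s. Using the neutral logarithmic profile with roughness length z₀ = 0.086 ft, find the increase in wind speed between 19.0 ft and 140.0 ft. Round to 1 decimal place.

6.0 m/s

Log law: V₂ = V₁ · ln(z₂/z₀)/ln(z₁/z₀) = 16.3 × 7.3951/5.3978 = 22.3310 m/s
ΔV = 22.3310 − 16.3 = 6.0310 m/s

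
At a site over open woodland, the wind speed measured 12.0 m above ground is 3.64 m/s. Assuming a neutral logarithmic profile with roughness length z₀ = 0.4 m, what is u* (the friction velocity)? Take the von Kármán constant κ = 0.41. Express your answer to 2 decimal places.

Log law: V(z) = (u*/κ) · ln(z/z₀) ⇒ u* = κ · V / ln(z/z₀)
u* = 0.41 × 3.64 / ln(12.0/0.4) = 0.41 × 3.64 / 3.4012
   = 1.4924 / 3.4012 = 0.4388 m/s

u* ≈ 0.44 m/s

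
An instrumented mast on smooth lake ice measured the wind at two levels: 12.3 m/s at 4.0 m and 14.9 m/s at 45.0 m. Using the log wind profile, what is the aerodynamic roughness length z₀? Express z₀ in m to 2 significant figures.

Log law: V(z) ∝ ln(z/z₀). With r = V₁/V₂ = 12.3/14.9 = 0.82550,
r · ln(z₂/z₀) = ln(z₁/z₀) ⇒ ln z₀ = (ln z₁ − r·ln z₂)/(1 − r)
ln z₀ = (1.38629 − 0.82550×3.80666) / 0.17450 = -10.0639
z₀ = exp(-10.0639) = 0.00004259 m

z₀ ≈ 0.000043 m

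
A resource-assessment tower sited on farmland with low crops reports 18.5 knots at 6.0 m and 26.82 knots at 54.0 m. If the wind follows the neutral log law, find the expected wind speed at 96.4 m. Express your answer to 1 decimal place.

29.0 knots

Log law: V ∝ ln(z/z₀). From the pair, with r = V₁/V₂ = 0.68978,
ln z₀ = (ln z₁ − r·ln z₂)/(1 − r) = (1.7918 − 0.68978×3.9890)/0.31022 = -3.0939 → z₀ = 0.04533 m
V₃ = V₁ · ln(z₃/z₀)/ln(z₁/z₀) = 18.5 × 7.6624/4.8857 = 29.0144 knots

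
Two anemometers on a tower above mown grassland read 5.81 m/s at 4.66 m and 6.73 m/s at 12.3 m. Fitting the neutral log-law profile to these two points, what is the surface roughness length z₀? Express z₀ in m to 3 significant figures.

Log law: V(z) ∝ ln(z/z₀). With r = V₁/V₂ = 5.81/6.73 = 0.86330,
r · ln(z₂/z₀) = ln(z₁/z₀) ⇒ ln z₀ = (ln z₁ − r·ln z₂)/(1 − r)
ln z₀ = (1.53902 − 0.86330×2.50960) / 0.13670 = -4.5904
z₀ = exp(-4.5904) = 0.01015 m

z₀ ≈ 0.0101 m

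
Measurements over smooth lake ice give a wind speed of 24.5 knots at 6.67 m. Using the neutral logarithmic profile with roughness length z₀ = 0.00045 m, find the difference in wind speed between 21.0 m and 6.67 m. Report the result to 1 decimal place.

2.9 knots

Log law: V₂ = V₁ · ln(z₂/z₀)/ln(z₁/z₀) = 24.5 × 10.7508/9.6039 = 27.4258 knots
ΔV = 27.4258 − 24.5 = 2.9258 knots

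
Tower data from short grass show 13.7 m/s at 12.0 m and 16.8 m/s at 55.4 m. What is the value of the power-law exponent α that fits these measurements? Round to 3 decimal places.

Power law: V₂/V₁ = (z₂/z₁)^α ⇒ α = ln(V₂/V₁) / ln(z₂/z₁)
α = ln(16.8/13.7) / ln(55.4/12.0) = ln(1.2263) / ln(4.6167)
  = 0.20398 / 1.52967 = 0.13335

α ≈ 0.133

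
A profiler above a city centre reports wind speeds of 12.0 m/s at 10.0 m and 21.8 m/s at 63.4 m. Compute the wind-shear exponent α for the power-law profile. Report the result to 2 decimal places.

α ≈ 0.32

Power law: V₂/V₁ = (z₂/z₁)^α ⇒ α = ln(V₂/V₁) / ln(z₂/z₁)
α = ln(21.8/12.0) / ln(63.4/10.0) = ln(1.8167) / ln(6.3400)
  = 0.59700 / 1.84688 = 0.32325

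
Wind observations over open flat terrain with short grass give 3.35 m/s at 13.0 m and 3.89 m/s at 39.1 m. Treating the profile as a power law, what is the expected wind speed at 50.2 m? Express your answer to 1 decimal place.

First find α: α = ln(V₂/V₁)/ln(z₂/z₁) = ln(3.89/3.35)/ln(39.1/13.0) = 0.14945/1.10117 = 0.1357
Extrapolate from 39.1 m to 50.2 m: V₃ = 3.89 × (50.2/39.1)^0.1357 = 3.89 × 1.0345 = 4.0242 m/s

4.0 m/s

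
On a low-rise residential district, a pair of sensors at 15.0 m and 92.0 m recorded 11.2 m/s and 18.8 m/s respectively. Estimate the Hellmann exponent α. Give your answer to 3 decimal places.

Power law: V₂/V₁ = (z₂/z₁)^α ⇒ α = ln(V₂/V₁) / ln(z₂/z₁)
α = ln(18.8/11.2) / ln(92.0/15.0) = ln(1.6786) / ln(6.1333)
  = 0.51794 / 1.81374 = 0.28557

α ≈ 0.286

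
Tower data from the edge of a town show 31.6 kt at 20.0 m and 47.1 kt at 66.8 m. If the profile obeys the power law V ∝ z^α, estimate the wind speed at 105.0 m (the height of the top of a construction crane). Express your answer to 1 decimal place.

54.7 kt

First find α: α = ln(V₂/V₁)/ln(z₂/z₁) = ln(47.1/31.6)/ln(66.8/20.0) = 0.39912/1.20597 = 0.3309
Extrapolate from 66.8 m to 105.0 m: V₃ = 47.1 × (105.0/66.8)^0.3309 = 47.1 × 1.1615 = 54.7046 kt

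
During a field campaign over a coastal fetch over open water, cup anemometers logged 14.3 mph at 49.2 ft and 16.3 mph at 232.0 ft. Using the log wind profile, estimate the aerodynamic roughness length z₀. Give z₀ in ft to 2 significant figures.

Log law: V(z) ∝ ln(z/z₀). With r = V₁/V₂ = 14.3/16.3 = 0.87730,
r · ln(z₂/z₀) = ln(z₁/z₀) ⇒ ln z₀ = (ln z₁ − r·ln z₂)/(1 − r)
ln z₀ = (3.89589 − 0.87730×5.44674) / 0.12270 = -7.1926
z₀ = exp(-7.1926) = 0.0007521 ft

z₀ ≈ 0.00075 ft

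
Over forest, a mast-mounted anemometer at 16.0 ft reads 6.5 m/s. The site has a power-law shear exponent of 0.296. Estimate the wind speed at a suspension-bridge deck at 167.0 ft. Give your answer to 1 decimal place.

Power-law profile: V₂ = V₁ · (z₂/z₁)^α
V₂ = 6.5 × (167.0/16.0)^0.296 = 6.5 × (10.4375)^0.296
    = 6.5 × 2.0022 = 13.0142 m/s

13.0 m/s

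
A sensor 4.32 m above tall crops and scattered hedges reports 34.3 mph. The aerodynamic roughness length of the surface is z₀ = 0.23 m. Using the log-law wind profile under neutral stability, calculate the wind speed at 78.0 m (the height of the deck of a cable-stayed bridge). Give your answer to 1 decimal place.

Log law: V(z) ∝ ln(z/z₀), so V₂/V₁ = ln(z₂/z₀) / ln(z₁/z₀).
ln(78.0/0.23) = 5.8264, ln(4.32/0.23) = 2.9329
V₂ = 34.3 × 5.8264/2.9329 = 34.3 × 1.9865 = 68.1383 mph

68.1 mph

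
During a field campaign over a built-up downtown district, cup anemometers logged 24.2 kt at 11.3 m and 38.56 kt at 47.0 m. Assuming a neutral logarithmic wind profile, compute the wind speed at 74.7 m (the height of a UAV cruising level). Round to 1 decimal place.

43.2 kt

Log law: V ∝ ln(z/z₀). From the pair, with r = V₁/V₂ = 0.62759,
ln z₀ = (ln z₁ − r·ln z₂)/(1 − r) = (2.4248 − 0.62759×3.8501)/0.37241 = 0.0228 → z₀ = 1.023 m
V₃ = V₁ · ln(z₃/z₀)/ln(z₁/z₀) = 24.2 × 4.2907/2.4020 = 43.2280 kt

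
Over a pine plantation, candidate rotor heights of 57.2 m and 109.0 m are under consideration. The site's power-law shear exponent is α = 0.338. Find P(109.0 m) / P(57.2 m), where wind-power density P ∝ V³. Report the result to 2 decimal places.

Speed ratio: V_B/V_A = (z_B/z_A)^α = (109.0/57.2)^0.338 = (1.9056)^0.338 = 1.24351
Power-density ratio: P_B/P_A = (V_B/V_A)³ = (1.24351)³ = 1.92287

1.92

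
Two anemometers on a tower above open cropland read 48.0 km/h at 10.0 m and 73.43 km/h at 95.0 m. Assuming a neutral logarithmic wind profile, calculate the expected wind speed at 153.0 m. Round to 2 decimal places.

Log law: V ∝ ln(z/z₀). From the pair, with r = V₁/V₂ = 0.65368,
ln z₀ = (ln z₁ − r·ln z₂)/(1 − r) = (2.3026 − 0.65368×4.5539)/0.34632 = -1.9468 → z₀ = 0.1427 m
V₃ = V₁ · ln(z₃/z₀)/ln(z₁/z₀) = 48.0 × 6.9772/4.2494 = 78.8131 km/h

78.81 km/h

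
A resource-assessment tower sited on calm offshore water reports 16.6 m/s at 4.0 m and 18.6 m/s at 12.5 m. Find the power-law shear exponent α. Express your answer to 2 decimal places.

Power law: V₂/V₁ = (z₂/z₁)^α ⇒ α = ln(V₂/V₁) / ln(z₂/z₁)
α = ln(18.6/16.6) / ln(12.5/4.0) = ln(1.1205) / ln(3.1250)
  = 0.11376 / 1.13943 = 0.09984

α ≈ 0.10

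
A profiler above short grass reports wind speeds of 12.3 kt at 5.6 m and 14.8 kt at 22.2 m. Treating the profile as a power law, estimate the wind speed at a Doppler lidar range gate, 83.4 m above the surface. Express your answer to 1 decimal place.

17.7 kt

First find α: α = ln(V₂/V₁)/ln(z₂/z₁) = ln(14.8/12.3)/ln(22.2/5.6) = 0.18503/1.37733 = 0.1343
Extrapolate from 22.2 m to 83.4 m: V₃ = 14.8 × (83.4/22.2)^0.1343 = 14.8 × 1.1946 = 17.6800 kt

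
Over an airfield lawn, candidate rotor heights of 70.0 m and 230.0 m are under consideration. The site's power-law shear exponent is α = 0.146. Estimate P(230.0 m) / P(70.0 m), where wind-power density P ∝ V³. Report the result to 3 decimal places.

Speed ratio: V_B/V_A = (z_B/z_A)^α = (230.0/70.0)^0.146 = (3.2857)^0.146 = 1.18967
Power-density ratio: P_B/P_A = (V_B/V_A)³ = (1.18967)³ = 1.68377

1.684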